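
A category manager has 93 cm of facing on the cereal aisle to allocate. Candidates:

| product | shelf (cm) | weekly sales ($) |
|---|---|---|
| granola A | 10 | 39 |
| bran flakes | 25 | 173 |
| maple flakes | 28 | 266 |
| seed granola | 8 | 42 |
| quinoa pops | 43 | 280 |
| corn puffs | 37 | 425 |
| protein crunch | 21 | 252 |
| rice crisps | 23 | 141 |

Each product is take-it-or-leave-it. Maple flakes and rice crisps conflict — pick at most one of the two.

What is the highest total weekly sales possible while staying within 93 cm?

Maple flakes + corn puffs + protein crunch uses 86 of the 93 cm and totals 943.
Nothing else feasible within 93 cm beats 943.

943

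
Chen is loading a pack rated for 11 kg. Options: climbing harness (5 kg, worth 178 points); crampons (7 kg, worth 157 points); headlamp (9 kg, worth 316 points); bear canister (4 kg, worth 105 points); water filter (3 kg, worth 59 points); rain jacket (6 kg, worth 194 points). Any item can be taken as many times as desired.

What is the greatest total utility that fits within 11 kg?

372

Filling by ratio: 2×climbing harness for 356, with 1 kg left unused.
Dropping climbing harness frees 5 kg; slotting in rain jacket (6 kg) lifts the total to 372 at 11 kg.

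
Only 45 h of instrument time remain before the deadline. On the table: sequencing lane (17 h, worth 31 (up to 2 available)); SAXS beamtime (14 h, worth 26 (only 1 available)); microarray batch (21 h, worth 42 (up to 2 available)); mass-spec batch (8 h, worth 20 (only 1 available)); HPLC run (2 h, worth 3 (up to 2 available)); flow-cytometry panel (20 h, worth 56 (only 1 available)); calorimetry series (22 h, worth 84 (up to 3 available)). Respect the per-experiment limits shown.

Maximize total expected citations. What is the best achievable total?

168

Taking 2×calorimetry series: 44 h used, 168 in expected citations.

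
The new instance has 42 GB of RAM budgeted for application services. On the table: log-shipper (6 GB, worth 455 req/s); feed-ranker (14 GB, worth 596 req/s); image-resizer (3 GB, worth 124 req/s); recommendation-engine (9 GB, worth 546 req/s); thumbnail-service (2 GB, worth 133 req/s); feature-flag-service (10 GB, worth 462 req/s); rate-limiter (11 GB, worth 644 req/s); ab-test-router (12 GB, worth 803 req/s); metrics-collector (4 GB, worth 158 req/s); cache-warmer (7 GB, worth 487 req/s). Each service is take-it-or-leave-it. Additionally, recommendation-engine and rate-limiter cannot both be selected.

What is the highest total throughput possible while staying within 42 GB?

2680

A density-first pass picks log-shipper + image-resizer + recommendation-engine + thumbnail-service + ab-test-router + cache-warmer — 2548 at 39 GB.
Replace image-resizer and recommendation-engine with rate-limiter + metrics-collector: the trade gains 132 net, giving 2680 at 42 GB.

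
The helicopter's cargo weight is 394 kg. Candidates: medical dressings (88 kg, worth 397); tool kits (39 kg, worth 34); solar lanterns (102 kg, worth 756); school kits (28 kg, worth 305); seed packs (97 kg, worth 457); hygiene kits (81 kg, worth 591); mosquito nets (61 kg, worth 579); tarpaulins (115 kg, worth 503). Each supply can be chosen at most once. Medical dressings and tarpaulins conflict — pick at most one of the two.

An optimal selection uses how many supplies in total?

5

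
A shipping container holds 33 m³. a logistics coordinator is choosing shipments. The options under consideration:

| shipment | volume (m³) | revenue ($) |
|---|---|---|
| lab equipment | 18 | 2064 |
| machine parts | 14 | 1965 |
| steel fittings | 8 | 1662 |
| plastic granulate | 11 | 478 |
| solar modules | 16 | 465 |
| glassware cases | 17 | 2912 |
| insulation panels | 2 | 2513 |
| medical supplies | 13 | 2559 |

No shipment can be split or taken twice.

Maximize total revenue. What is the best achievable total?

7984

The ratio heuristic lands on steel fittings + insulation panels + medical supplies (6734) but leaves 10 m³ idle.
Dropping steel fittings frees 8 m³; slotting in glassware cases (17 m³) lifts the total to 7984 at 32 m³.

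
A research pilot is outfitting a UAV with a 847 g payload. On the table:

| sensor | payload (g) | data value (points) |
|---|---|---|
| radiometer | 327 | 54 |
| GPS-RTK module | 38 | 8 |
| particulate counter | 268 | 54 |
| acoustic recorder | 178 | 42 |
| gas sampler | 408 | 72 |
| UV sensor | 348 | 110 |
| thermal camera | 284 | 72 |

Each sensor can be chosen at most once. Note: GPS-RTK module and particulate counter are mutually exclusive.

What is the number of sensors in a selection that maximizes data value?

3

Best achievable data value is 224.
One optimal bundle: acoustic recorder + UV sensor + thermal camera (810 g).
Every optimal selection uses 3 sensors.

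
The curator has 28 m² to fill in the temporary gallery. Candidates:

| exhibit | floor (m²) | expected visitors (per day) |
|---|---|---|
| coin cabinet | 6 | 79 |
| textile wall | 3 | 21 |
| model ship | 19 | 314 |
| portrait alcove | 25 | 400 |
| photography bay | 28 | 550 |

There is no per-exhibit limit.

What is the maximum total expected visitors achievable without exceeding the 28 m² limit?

550

Photography bay uses 28 of the 28 m² and totals 550.
That's the maximum — no swap from here does better than 550.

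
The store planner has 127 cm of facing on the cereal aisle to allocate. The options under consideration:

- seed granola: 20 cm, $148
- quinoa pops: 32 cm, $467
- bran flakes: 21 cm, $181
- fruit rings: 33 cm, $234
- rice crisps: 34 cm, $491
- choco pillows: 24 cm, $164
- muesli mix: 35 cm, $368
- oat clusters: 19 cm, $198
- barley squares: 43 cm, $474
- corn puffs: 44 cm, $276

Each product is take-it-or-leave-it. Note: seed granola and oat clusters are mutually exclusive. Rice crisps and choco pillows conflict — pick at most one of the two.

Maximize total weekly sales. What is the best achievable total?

1524

By weekly sales per cm: quinoa pops 14.59, rice crisps 14.44, barley squares 11.02, muesli mix 10.51 lead.
Greedy by ratio would take quinoa pops + rice crisps + barley squares: 109 cm used, total 1432.
Replace barley squares with muesli mix + oat clusters: the trade gains 92 net, giving 1524 at 120 cm.
Next best is quinoa pops + bran flakes + rice crisps + muesli mix at 1507 (122 cm) — short by 17.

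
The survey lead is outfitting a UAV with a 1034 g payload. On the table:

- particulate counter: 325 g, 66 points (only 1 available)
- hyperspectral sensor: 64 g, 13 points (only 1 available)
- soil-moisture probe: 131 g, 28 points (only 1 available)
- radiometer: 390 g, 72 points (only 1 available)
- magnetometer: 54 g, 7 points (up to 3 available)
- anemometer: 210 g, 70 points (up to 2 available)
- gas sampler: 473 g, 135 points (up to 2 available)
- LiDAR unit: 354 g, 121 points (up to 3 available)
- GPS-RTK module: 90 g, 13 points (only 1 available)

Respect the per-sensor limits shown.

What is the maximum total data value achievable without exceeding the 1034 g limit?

326

A density-first pass picks hyperspectral sensor + anemometer + 2×LiDAR unit — 325 at 982 g.
Dropping hyperspectral sensor frees 64 g; slotting in 2×magnetometer (108 g) lifts the total to 326 at 1026 g.
That's the maximum — no swap from here does better than 326.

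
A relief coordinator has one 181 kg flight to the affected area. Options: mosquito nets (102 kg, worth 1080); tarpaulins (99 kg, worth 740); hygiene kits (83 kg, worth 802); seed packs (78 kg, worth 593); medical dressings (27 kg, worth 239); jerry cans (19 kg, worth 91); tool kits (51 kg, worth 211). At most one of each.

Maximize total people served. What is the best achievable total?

Density check — mosquito nets 10.59, hygiene kits 9.66, medical dressings 8.85 are the best per kg.
A density-first pass picks mosquito nets + medical dressings + jerry cans — 1410 at 148 kg.
The 46 kg tied up in medical dressings and jerry cans is better spent on seed packs — total rises to 1673 (180 kg).

1673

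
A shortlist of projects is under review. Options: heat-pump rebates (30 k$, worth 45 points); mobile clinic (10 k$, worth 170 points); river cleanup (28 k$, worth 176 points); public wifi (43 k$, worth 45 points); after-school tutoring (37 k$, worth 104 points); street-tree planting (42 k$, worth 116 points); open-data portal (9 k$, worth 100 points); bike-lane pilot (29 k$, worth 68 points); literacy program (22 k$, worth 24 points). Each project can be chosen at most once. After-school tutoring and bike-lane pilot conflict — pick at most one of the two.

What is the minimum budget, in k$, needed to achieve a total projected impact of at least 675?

148

Look for the lowest-budget combination reaching 675.
heat-pump rebates + mobile clinic + river cleanup + street-tree planting + open-data portal + bike-lane pilot: 675 projected impact at 148 k$.
Below 148 k$ the best achievable stays under 675.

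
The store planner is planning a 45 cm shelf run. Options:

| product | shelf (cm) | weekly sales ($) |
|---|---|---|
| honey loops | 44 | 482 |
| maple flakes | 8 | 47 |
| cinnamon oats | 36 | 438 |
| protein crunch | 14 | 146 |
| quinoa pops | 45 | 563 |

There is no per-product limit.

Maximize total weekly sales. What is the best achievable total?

563

Ranking by ratio (weekly sales/cm): quinoa pops 12.51, cinnamon oats 12.17, honey loops 10.95.
Quinoa pops uses 45 of the 45 cm and totals 563.
That's the maximum — no swap from here does better than 563.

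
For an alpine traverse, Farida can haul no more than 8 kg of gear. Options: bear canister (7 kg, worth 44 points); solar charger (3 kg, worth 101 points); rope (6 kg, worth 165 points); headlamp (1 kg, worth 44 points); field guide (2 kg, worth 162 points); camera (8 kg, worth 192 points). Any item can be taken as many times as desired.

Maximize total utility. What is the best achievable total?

648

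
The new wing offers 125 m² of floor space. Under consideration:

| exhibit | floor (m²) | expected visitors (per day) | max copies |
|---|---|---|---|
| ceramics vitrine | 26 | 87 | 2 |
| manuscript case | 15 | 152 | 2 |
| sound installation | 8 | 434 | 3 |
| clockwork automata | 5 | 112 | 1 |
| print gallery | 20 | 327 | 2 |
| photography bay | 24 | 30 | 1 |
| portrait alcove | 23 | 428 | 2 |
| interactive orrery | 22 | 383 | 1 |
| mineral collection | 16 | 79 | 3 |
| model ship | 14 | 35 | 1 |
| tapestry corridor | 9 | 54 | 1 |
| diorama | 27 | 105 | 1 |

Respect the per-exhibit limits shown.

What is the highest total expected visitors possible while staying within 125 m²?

2980

The ratio ordering already packs tightly: 3×sound installation + clockwork automata + print gallery + 2×portrait alcove + interactive orrery, 117 m², 2980.
That's the maximum — no swap from here does better than 2980.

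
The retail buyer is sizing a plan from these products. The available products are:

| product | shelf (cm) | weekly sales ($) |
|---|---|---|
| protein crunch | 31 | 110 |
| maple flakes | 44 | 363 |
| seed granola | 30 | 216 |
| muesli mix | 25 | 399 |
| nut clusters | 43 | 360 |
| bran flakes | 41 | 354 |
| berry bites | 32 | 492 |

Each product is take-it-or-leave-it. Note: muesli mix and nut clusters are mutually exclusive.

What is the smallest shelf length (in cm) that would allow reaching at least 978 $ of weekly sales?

Look for the lowest-shelf combination reaching 978.
seed granola + muesli mix + berry bites reaches 1107 using 87 cm.
Any bundle with less than 87 cm falls short of 978.

87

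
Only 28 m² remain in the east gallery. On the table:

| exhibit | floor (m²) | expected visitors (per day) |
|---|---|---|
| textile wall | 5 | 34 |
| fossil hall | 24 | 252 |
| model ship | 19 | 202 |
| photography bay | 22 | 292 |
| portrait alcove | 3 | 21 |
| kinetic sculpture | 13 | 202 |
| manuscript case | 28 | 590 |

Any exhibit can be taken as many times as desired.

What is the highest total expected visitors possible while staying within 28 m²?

590

Taking manuscript case: 28 m² used, 590 in expected visitors.
That's the maximum — no swap from here does better than 590.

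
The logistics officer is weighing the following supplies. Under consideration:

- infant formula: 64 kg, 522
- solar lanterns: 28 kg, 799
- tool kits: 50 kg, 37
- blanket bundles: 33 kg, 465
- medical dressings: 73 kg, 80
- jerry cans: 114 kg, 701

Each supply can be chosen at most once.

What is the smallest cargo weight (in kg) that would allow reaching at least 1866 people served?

175

Need the lightest bundle worth ≥ 1866.
solar lanterns + blanket bundles + jerry cans reaches 1965 using 175 kg.
Any bundle with less than 175 kg falls short of 1866.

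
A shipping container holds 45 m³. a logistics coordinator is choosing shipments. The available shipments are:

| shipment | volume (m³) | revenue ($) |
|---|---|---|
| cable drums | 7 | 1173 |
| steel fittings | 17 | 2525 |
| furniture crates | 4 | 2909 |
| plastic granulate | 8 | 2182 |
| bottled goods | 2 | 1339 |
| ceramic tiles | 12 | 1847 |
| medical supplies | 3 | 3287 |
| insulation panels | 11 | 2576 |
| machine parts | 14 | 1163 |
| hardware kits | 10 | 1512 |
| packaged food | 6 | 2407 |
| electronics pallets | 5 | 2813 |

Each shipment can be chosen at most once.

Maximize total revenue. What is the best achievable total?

Density check — medical supplies 1095.67, furniture crates 727.25, bottled goods 669.50 are the best per m³.
Taking the top-ratio shipments first gives furniture crates + plastic granulate + bottled goods + medical supplies + insulation panels + packaged food + electronics pallets for 17513 (39 m³).
The 11 m³ tied up in insulation panels is better spent on cable drums + hardware kits — total rises to 17622 (45 m³).

17622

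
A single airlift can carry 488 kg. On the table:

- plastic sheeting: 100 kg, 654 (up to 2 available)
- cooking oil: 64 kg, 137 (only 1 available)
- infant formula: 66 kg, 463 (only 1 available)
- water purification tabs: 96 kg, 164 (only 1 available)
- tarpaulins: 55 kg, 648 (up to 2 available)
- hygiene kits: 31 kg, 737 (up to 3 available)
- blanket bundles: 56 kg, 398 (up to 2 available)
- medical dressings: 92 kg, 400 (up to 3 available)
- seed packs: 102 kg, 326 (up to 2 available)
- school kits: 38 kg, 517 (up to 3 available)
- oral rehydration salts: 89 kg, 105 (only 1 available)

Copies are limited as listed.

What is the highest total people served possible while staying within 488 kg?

6175

Taking the top-ratio supplies first gives 2×tarpaulins + 3×hygiene kits + 2×blanket bundles + 3×school kits for 5854 (429 kg).
The 112 kg tied up in 2×blanket bundles is better spent on plastic sheeting + infant formula — total rises to 6175 (483 kg).
That's the maximum — no swap from here does better than 6175.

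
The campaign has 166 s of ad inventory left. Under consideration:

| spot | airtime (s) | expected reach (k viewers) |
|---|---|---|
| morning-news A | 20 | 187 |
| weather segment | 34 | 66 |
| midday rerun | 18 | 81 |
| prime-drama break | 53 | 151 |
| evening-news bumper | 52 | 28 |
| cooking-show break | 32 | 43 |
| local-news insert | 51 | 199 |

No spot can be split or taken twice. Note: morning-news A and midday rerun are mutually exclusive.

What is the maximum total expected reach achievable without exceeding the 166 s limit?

Morning-news A + weather segment + prime-drama break + local-news insert uses 158 of the 166 s and totals 603.
The closest alternative, morning-news A + prime-drama break + cooking-show break + local-news insert, reaches only 580.

603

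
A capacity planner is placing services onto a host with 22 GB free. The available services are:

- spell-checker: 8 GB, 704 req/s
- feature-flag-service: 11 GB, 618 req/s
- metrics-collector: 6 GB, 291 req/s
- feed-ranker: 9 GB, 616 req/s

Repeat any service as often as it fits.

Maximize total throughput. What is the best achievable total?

1699

The ratio ordering already packs tightly: 2×spell-checker + metrics-collector, 22 GB, 1699.
No other feasible combination exceeds 1699.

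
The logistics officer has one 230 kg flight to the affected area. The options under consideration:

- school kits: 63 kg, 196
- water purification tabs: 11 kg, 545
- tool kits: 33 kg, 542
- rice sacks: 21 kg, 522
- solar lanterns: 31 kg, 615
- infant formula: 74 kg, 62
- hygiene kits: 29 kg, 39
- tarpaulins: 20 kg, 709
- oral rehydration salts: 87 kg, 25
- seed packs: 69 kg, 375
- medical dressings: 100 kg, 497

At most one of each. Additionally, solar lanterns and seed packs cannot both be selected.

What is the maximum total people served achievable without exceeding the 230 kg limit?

By people served per kg: water purification tabs 49.55, tarpaulins 35.45, rice sacks 24.86, solar lanterns 19.84 lead.
Best packing: water purification tabs + tool kits + rice sacks + solar lanterns + tarpaulins + medical dressings — 216 kg, 3430 total.
The closest alternative, school kits + water purification tabs + tool kits + rice sacks + solar lanterns + hygiene kits + tarpaulins, reaches only 3168.

3430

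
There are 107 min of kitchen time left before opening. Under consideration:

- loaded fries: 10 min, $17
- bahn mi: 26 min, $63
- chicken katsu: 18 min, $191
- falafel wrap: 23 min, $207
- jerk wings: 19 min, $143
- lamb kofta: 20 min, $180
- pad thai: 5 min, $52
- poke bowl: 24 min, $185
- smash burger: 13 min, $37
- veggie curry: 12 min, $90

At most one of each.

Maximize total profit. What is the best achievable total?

Filling by ratio: chicken katsu + falafel wrap + lamb kofta + pad thai + poke bowl + veggie curry for 905, with 5 min left unused.
Dropping pad thai and veggie curry frees 17 min; slotting in jerk wings (19 min) lifts the total to 906 at 104 min.
Runner-up chicken katsu + falafel wrap + lamb kofta + pad thai + poke bowl + veggie curry tops out at 905.

906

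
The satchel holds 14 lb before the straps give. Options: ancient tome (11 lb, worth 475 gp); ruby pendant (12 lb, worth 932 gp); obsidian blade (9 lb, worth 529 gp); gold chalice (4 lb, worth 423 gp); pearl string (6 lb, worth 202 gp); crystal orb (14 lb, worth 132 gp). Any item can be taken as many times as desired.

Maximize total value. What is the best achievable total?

1269

3×gold chalice uses 12 of the 14 lb and totals 1269.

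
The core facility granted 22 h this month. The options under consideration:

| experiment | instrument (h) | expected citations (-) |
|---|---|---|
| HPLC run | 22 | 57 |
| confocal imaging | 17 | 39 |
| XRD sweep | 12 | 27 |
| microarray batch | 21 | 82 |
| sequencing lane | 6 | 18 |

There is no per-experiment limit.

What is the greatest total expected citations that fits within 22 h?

The ratio ordering already packs tightly: microarray batch, 21 h, 82.

82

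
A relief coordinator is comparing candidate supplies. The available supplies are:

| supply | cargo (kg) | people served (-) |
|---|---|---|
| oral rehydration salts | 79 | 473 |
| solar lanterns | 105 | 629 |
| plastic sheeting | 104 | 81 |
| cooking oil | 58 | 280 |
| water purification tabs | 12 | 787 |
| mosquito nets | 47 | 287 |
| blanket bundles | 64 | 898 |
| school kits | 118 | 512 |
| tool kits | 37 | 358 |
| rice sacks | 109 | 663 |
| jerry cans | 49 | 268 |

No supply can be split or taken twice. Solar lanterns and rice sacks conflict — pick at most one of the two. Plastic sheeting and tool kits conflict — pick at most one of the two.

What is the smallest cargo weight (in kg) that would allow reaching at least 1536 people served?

Minimise kg subject to total people served ≥ 1536.
Taking water purification tabs + blanket bundles gives 1685 (≥ 1536) for 76 kg.
Any bundle with less than 76 kg falls short of 1536.

76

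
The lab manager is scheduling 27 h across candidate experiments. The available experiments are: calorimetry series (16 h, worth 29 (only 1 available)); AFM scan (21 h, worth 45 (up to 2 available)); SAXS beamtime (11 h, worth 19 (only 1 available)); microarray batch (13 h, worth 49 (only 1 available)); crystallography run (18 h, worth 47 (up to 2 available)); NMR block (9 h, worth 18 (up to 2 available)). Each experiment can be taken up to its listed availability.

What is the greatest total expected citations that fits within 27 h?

68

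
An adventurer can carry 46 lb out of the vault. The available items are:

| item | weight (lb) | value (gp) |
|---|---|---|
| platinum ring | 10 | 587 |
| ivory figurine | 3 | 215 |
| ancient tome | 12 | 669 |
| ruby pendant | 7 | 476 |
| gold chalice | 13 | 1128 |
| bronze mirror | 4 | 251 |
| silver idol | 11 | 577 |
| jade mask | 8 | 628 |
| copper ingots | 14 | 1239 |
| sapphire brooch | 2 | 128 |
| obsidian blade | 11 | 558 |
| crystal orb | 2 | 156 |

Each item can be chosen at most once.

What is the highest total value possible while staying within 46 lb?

3755

By value per lb: copper ingots 88.50, gold chalice 86.77, jade mask 78.50 lead.
A density-first pass picks ivory figurine + gold chalice + bronze mirror + jade mask + copper ingots + sapphire brooch + crystal orb — 3745 at 46 lb.
The 7 lb tied up in ivory figurine and bronze mirror is better spent on ruby pendant — total rises to 3755 (46 lb).
Next best is ivory figurine + gold chalice + bronze mirror + jade mask + copper ingots + sapphire brooch + crystal orb at 3745 (46 lb) — short by 10.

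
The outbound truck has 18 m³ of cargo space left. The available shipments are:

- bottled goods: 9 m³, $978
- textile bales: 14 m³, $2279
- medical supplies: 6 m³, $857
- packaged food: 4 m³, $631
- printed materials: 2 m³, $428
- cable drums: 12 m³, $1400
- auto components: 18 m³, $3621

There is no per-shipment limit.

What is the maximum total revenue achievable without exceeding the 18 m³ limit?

3852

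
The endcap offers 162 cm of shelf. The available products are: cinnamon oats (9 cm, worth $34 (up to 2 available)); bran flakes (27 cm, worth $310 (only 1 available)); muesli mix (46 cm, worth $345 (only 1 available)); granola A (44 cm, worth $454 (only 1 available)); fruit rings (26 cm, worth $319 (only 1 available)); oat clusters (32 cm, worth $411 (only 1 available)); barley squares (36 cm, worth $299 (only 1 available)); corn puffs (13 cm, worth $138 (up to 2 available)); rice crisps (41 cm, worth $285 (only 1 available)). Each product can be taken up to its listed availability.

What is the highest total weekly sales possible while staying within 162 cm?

Bran flakes + granola A + fruit rings + oat clusters + 2×corn puffs uses 155 of the 162 cm and totals 1770.
The spare 7 cm is too small for any remaining product, and no exchange beats 1770.

1770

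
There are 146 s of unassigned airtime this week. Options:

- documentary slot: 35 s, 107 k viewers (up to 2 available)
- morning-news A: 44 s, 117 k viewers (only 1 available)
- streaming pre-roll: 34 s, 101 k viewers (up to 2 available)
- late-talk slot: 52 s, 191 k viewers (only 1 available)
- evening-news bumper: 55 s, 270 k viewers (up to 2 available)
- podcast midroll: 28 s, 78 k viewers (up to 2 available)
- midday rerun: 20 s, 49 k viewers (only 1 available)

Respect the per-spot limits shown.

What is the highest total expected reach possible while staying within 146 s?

647

The ratio ordering already packs tightly: documentary slot + 2×evening-news bumper, 145 s, 647.
The spare 1 s is too small for any remaining spot, and no exchange beats 647.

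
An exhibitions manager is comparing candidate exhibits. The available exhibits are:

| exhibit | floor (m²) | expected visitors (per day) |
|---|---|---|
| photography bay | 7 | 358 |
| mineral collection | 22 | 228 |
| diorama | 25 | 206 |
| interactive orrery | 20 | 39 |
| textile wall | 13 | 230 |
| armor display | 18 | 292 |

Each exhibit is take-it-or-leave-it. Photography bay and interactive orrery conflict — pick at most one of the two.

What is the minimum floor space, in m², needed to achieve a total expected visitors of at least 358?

Need the lightest bundle worth ≥ 358.
photography bay reaches 358 using 7 m².
No combination under 7 m² hits 358.

7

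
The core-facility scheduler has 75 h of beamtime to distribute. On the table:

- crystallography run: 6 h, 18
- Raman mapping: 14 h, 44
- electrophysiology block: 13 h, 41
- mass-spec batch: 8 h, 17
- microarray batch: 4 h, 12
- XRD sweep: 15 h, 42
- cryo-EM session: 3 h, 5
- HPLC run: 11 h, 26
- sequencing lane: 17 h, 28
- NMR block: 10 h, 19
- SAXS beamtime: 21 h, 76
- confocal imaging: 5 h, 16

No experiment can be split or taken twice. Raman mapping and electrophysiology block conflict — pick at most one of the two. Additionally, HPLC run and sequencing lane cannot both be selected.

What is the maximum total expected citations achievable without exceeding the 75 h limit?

231

Crystallography run + electrophysiology block + microarray batch + XRD sweep + HPLC run + SAXS beamtime + confocal imaging uses 75 of the 75 h and totals 231.
Next best is crystallography run + electrophysiology block + mass-spec batch + microarray batch + XRD sweep + cryo-EM session + SAXS beamtime + confocal imaging at 227 (75 h) — short by 4.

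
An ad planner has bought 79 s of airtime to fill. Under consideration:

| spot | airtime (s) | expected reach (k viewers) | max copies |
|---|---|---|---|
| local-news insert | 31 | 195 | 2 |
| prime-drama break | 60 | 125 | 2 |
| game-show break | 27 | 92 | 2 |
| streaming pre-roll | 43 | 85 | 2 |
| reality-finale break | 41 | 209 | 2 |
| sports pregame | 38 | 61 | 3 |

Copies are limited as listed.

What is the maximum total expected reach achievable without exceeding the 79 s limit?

Ranking by ratio (expected reach/s): local-news insert 6.29, reality-finale break 5.10, game-show break 3.41, prime-drama break 2.08.
Greedy by ratio would take 2×local-news insert: 62 s used, total 390.
Replace local-news insert with reality-finale break: the trade gains 14 net, giving 404 at 72 s.

404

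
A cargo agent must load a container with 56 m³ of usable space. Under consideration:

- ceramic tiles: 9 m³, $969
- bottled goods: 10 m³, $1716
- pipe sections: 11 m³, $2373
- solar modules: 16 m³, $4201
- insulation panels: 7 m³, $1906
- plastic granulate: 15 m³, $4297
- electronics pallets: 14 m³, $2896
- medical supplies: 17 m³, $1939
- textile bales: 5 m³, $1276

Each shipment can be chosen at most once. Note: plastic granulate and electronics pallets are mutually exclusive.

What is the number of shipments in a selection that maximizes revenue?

5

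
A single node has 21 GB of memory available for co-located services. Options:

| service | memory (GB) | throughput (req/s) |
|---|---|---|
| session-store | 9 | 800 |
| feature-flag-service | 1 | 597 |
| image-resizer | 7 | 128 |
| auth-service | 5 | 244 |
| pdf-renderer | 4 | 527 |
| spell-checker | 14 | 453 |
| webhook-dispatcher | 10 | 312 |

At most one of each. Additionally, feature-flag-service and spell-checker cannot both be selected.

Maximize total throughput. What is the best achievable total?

2168

Session-store + feature-flag-service + auth-service + pdf-renderer uses 19 of the 21 GB and totals 2168.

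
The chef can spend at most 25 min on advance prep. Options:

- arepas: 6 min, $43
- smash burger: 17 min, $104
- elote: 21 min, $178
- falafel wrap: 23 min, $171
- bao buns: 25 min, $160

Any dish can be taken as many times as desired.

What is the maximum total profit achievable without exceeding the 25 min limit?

178

Elote uses 21 of the 25 min and totals 178.
Every other selection either busts 25 min or fails to beat 178.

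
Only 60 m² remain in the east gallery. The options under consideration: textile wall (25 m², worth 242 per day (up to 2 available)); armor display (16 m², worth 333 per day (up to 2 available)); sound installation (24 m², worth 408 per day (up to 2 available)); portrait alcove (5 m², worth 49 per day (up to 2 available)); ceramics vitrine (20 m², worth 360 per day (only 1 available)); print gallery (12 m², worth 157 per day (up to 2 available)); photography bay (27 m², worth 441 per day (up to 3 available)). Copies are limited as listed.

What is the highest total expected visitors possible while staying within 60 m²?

1107

Density check — armor display 20.81, ceramics vitrine 18.00, sound installation 17.00 are the best per m².
Filling by ratio: 2×armor display + portrait alcove + ceramics vitrine for 1075, with 3 m² left unused.
Replace portrait alcove and ceramics vitrine with photography bay: the trade gains 32 net, giving 1107 at 59 m².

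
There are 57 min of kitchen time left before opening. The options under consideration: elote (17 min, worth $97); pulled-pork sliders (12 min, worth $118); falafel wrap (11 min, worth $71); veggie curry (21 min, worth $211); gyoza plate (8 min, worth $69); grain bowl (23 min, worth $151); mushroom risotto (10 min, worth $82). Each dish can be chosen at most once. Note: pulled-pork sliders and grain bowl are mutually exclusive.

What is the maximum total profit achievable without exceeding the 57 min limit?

482

A density-first pass picks pulled-pork sliders + veggie curry + gyoza plate + mushroom risotto — 480 at 51 min.
The 8 min tied up in gyoza plate is better spent on falafel wrap — total rises to 482 (54 min).
An exhaustive check of the 128 subsets confirms 482.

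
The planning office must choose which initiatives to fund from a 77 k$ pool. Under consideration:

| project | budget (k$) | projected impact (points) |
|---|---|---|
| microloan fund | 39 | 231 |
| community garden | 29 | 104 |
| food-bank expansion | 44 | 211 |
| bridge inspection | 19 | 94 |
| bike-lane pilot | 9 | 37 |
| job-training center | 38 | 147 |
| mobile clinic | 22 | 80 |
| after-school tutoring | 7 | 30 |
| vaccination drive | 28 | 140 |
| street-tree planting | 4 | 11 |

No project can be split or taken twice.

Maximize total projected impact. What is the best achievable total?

408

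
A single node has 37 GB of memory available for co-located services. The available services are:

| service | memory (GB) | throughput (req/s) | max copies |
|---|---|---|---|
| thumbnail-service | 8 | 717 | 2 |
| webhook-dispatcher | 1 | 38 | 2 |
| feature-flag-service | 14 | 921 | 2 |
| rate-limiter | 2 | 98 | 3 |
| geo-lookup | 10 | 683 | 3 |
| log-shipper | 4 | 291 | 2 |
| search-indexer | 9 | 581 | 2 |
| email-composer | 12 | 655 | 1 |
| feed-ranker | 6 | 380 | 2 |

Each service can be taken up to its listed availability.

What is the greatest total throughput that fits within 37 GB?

2838

Greedy by ratio would take 2×thumbnail-service + webhook-dispatcher + rate-limiter + geo-lookup + 2×log-shipper: 37 GB used, total 2835.
The 10 GB tied up in rate-limiter and 2×log-shipper is better spent on geo-lookup — total rises to 2838 (37 GB).
No other feasible combination exceeds 2838.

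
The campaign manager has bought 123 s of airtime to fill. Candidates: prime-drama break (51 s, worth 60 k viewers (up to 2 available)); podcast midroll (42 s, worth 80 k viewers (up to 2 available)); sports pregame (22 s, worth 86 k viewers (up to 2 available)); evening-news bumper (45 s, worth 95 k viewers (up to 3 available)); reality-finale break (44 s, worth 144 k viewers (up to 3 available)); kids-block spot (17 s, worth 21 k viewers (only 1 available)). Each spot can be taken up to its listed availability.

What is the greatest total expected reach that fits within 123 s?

374

Density check — sports pregame 3.91, reality-finale break 3.27, evening-news bumper 2.11, podcast midroll 1.90 are the best per s.
Filling by ratio: 2×sports pregame + reality-finale break + kids-block spot for 337, with 18 s left unused.
The 39 s tied up in sports pregame and kids-block spot is better spent on reality-finale break — total rises to 374 (110 s).
Every other selection either busts 123 s or exceeds an availability limit or fails to beat 374.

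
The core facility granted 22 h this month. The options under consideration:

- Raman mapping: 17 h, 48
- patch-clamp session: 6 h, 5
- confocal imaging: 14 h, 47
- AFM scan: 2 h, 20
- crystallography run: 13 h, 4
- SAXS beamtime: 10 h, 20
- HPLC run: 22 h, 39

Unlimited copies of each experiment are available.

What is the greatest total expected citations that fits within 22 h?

Taking 11×AFM scan: 22 h used, 220 in expected citations.
No other feasible combination exceeds 220.

220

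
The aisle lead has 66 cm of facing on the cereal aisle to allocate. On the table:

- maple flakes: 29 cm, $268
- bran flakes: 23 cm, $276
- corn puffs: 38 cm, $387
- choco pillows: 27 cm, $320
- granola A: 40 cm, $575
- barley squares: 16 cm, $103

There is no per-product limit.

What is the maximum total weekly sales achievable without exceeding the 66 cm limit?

Bran flakes + granola A uses 63 of the 66 cm and totals 851.
Every other selection either busts 66 cm or fails to beat 851.

851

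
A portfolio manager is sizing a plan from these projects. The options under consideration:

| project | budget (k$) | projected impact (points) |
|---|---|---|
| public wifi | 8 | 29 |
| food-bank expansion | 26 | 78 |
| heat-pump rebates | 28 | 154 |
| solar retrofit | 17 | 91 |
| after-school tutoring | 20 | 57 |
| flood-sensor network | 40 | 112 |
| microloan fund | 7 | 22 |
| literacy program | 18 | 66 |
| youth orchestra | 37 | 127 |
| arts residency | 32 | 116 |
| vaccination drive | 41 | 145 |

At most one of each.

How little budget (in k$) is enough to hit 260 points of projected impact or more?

52

Minimise k$ subject to total projected impact ≥ 260.
heat-pump rebates + solar retrofit + microloan fund reaches 267 using 52 k$.
Any bundle with less than 52 k$ falls short of 260.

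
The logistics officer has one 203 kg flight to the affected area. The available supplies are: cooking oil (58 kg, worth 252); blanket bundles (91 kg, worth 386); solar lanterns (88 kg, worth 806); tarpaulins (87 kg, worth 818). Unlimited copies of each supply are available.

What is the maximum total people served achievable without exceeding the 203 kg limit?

1636

2×tarpaulins uses 174 of the 203 kg and totals 1636.
Nothing else within 203 kg beats 1636.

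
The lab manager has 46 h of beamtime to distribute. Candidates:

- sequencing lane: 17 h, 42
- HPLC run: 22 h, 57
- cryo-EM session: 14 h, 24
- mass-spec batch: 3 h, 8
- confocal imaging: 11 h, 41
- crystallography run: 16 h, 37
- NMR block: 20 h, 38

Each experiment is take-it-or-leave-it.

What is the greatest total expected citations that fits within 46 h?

120

Taking the top-ratio experiments first gives HPLC run + mass-spec batch + confocal imaging for 106 (36 h).
The 25 h tied up in HPLC run and mass-spec batch is better spent on sequencing lane + crystallography run — total rises to 120 (44 h).
Runner-up sequencing lane + cryo-EM session + mass-spec batch + confocal imaging tops out at 115.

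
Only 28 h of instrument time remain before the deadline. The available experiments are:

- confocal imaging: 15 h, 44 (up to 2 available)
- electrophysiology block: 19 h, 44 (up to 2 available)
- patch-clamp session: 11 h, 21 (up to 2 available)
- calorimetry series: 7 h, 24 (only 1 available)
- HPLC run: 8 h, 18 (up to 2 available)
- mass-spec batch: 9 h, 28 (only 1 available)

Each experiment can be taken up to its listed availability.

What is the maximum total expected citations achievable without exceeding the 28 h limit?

By expected citations per h: calorimetry series 3.43, mass-spec batch 3.11, confocal imaging 2.93, electrophysiology block 2.32 lead.
The ratio heuristic lands on calorimetry series + HPLC run + mass-spec batch (70) but leaves 4 h idle.
Dropping HPLC run frees 8 h; slotting in patch-clamp session (11 h) lifts the total to 73 at 27 h.
Every other selection either busts 28 h or exceeds an availability limit or fails to beat 73.

73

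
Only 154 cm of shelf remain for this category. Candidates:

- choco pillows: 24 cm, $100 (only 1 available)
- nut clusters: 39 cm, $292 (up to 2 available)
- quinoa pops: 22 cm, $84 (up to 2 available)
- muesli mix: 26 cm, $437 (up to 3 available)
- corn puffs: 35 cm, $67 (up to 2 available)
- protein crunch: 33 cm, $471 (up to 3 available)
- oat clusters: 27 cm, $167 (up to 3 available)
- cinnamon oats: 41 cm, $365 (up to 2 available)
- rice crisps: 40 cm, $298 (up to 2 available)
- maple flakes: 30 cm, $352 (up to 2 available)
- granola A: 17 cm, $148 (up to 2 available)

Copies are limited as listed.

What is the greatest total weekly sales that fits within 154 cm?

2287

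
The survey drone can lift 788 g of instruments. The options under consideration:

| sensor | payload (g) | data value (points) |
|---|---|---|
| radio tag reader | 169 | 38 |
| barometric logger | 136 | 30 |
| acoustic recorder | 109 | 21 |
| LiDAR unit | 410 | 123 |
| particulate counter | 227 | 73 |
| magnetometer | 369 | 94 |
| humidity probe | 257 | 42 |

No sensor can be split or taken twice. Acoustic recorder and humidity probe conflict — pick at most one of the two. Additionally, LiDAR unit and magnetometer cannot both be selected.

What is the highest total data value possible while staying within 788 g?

226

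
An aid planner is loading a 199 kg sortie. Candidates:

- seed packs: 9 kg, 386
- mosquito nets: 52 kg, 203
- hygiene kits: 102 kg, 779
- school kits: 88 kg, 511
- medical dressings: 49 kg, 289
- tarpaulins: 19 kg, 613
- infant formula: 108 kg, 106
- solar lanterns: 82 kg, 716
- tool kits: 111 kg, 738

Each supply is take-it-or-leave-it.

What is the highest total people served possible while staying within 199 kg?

2226

Density check — seed packs 42.89, tarpaulins 32.26, solar lanterns 8.73, hygiene kits 7.64 are the best per kg.
Filling by ratio: seed packs + medical dressings + tarpaulins + solar lanterns for 2004, with 40 kg left unused.
Dropping medical dressings frees 49 kg; slotting in school kits (88 kg) lifts the total to 2226 at 198 kg.
No other feasible combination exceeds 2226.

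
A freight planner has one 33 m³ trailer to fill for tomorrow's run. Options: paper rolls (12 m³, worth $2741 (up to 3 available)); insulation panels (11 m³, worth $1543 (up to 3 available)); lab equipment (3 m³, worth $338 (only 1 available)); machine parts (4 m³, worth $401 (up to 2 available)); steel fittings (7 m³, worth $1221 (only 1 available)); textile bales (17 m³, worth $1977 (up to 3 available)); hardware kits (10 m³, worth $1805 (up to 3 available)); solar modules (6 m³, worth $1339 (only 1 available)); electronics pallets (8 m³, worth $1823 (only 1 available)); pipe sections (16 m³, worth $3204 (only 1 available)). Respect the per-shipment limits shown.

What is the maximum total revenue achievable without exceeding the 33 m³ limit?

7305

Density check — paper rolls 228.42, electronics pallets 227.88, solar modules 223.17, pipe sections 200.25 are the best per m³.
Best packing: 2×paper rolls + electronics pallets — 32 m³, 7305 total.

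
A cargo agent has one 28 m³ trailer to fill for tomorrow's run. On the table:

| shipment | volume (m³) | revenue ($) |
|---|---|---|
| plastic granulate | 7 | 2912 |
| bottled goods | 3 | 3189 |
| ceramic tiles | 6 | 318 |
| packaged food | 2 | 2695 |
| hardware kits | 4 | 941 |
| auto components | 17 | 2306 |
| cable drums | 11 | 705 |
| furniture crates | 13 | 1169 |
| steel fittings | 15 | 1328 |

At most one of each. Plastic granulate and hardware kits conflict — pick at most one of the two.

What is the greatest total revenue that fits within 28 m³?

Plastic granulate + bottled goods + packaged food + steel fittings uses 27 of the 28 m³ and totals 10124.
Runner-up plastic granulate + bottled goods + packaged food + furniture crates tops out at 9965.

10124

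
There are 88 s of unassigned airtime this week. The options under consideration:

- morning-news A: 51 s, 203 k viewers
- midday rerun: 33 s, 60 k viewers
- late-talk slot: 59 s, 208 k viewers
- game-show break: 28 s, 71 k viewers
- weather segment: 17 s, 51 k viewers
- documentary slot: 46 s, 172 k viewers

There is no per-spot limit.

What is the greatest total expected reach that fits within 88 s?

305

Density check — morning-news A 3.98, documentary slot 3.74, late-talk slot 3.53 are the best per s.
Best packing: morning-news A + 2×weather segment — 85 s, 305 total.
That's the maximum — no swap from here does better than 305.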